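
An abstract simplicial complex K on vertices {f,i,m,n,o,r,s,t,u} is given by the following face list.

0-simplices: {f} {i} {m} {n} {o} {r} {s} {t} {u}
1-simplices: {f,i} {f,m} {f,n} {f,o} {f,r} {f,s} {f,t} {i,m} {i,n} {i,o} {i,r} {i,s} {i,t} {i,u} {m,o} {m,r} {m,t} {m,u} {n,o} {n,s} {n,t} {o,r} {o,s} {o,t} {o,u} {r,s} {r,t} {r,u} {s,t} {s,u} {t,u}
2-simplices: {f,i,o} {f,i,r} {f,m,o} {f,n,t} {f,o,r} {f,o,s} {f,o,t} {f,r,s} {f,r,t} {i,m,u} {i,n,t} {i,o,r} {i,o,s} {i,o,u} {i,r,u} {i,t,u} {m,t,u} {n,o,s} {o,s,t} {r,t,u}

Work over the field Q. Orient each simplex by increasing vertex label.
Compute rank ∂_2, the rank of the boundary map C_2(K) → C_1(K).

rank∂_2=19

n_0=9 n_1=31 n_2=20  [Q]
∂1: piv[fi,fm,fn,fo,fr,fs,ft,iu] rk=8  ker:im,in,io,ir,is,it,mo,mr,mt,mu,no,ns,nt,or,os,ot,ou,rs,rt,ru,st,su,tu
∂2: piv[fio,fir,fmo,fnt,for,fos,fot,frs,frt,imu,int,ios,iou,iru,itu,mtu,nos,ost,rtu] rk=19  ker:ior
rk∂_2=19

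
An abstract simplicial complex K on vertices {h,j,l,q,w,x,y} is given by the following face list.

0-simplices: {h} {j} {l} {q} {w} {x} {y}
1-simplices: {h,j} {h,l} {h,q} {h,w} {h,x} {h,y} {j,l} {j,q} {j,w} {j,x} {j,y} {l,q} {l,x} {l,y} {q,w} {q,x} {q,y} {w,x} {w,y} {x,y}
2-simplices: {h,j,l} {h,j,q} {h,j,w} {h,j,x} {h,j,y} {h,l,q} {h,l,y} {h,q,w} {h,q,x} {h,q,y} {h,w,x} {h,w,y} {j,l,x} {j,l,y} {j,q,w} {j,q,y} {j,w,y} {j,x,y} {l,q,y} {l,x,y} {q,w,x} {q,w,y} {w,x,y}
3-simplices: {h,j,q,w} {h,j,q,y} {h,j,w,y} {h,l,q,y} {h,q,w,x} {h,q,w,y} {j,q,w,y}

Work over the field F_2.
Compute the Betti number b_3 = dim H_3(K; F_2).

n_0=7 n_1=20 n_2=23 n_3=7  [Z2]
∂1: piv[hj,hl,hq,hw,hx,hy] rk=6  ker:jl,jq,jw,jx,jy,lq,lx,ly,qw,qx,qy,wx,wy,xy
∂2: piv[hjl,hjq,hjw,hjx,hjy,hlq,hly,hqw,hqx,hqy,hwx,hwy,jlx,jxy] rk=14  ker:jly,jqw,jqy,jwy,lqy,lxy,qwx,qwy,wxy
∂3: piv[hjqw,hjqy,hjwy,hlqy,hqwx,hqwy] rk=6  ker:jqwy
b_3=(7−6)−0=1

b_3=1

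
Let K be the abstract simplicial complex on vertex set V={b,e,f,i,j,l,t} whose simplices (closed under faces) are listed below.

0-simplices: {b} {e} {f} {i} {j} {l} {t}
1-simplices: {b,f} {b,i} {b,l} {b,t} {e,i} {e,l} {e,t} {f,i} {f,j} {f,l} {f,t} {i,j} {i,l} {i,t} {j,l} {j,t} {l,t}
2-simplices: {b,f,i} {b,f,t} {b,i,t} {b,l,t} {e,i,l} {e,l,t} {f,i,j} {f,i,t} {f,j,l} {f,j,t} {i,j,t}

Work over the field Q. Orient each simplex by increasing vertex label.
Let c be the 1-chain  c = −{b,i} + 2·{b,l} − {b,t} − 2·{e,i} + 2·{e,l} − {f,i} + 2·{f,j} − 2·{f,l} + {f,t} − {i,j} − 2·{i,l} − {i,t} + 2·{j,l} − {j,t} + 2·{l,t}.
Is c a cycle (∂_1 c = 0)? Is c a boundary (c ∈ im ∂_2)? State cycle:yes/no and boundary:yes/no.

cycle:yes boundary:yes

n_0=7 n_1=17 n_2=11  [Q]
∂1: piv[bf,bi,bl,bt,ei,fj] rk=6  ker:el,et,fi,fl,ft,ij,il,it,jl,jt,lt
∂2: piv[bfi,bft,bit,blt,eil,elt,fij,fjl,fjt] rk=9  ker:fit,ijt
∂1c = 0
c vs im∂2: reduces to 0 ⇒ boundary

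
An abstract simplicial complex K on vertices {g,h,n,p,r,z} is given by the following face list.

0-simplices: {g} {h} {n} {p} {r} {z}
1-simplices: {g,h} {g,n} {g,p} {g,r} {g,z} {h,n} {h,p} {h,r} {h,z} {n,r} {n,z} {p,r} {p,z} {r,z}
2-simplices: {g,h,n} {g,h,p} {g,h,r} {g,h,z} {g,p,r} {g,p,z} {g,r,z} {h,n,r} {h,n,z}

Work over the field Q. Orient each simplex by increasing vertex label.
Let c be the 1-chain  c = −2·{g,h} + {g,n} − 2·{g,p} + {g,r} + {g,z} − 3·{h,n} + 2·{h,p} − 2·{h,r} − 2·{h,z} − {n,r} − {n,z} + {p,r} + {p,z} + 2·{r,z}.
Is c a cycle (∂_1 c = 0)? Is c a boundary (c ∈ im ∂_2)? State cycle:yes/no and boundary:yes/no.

n_0=6 n_1=14 n_2=9  [Q]
∂1: piv[gh,gn,gp,gr,gz] rk=5  ker:hn,hp,hr,hz,nr,nz,pr,pz,rz
∂2: piv[ghn,ghp,ghr,ghz,gpr,gpz,grz,hnr,hnz] rk=9
∂1c = {g} + 3·{h} − 2·{p} − 3·{r} + {z}

cycle:no boundary:no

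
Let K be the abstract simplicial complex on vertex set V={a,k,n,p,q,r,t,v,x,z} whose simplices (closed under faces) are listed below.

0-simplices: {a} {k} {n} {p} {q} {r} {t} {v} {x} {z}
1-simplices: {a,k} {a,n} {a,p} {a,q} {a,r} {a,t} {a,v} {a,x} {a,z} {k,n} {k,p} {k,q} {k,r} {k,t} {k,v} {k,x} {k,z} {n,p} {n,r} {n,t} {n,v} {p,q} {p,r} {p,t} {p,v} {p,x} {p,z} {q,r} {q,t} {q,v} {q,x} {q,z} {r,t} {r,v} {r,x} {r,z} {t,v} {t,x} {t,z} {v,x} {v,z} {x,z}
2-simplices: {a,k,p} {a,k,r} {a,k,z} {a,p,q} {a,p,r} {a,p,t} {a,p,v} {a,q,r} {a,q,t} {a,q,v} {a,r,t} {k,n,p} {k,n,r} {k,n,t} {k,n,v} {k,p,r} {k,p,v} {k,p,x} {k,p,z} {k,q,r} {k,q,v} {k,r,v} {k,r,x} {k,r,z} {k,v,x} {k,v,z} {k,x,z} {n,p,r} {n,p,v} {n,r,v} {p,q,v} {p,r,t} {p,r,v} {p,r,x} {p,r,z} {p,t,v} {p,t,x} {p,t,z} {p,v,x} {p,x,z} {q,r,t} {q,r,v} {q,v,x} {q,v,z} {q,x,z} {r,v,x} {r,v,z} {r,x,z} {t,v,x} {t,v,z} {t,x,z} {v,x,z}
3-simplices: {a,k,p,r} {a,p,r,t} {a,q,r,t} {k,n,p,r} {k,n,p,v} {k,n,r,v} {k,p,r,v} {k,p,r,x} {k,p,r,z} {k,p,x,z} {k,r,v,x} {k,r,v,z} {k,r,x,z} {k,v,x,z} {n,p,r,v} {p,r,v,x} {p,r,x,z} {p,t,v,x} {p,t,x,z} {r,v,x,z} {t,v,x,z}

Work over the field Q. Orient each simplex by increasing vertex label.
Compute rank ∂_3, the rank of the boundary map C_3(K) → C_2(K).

rank∂_3=18

n_0=10 n_1=42 n_2=52 n_3=21  [Q]
∂1: piv[ak,an,ap,aq,ar,at,av,ax,az] rk=9  ker:kn,kp,kq,kr,kt,kv,kx,kz,np,nr,nt,nv,pq,pr,pt,pv,px,pz,qr,qt,qv,qx,qz,rt,rv,rx,rz,tv,tx,tz,vx,vz,xz
∂2: piv[akp,akr,akz,apq,apr,apt,apv,aqr,aqt,aqv,art,knp,knr,knt,knv,kpv,kpx,kpz,kqr,krv,krx,krz,kvx,kvz,kxz,ptv,ptx,ptz,qvx,qvz] rk=30  ker:kpr,kqv,npr,npv,nrv,pqv,prt,prv,prx,prz,pvx,pxz,qrt,qrv,qxz,rvx,rvz,rxz,tvx,tvz,txz,vxz
∂3: piv[akpr,aprt,aqrt,knpr,knpv,knrv,kprv,kprx,kprz,kpxz,krvx,krvz,krxz,kvxz,prvx,ptvx,ptxz,tvxz] rk=18  ker:nprv,prxz,rvxz
rk∂_3=18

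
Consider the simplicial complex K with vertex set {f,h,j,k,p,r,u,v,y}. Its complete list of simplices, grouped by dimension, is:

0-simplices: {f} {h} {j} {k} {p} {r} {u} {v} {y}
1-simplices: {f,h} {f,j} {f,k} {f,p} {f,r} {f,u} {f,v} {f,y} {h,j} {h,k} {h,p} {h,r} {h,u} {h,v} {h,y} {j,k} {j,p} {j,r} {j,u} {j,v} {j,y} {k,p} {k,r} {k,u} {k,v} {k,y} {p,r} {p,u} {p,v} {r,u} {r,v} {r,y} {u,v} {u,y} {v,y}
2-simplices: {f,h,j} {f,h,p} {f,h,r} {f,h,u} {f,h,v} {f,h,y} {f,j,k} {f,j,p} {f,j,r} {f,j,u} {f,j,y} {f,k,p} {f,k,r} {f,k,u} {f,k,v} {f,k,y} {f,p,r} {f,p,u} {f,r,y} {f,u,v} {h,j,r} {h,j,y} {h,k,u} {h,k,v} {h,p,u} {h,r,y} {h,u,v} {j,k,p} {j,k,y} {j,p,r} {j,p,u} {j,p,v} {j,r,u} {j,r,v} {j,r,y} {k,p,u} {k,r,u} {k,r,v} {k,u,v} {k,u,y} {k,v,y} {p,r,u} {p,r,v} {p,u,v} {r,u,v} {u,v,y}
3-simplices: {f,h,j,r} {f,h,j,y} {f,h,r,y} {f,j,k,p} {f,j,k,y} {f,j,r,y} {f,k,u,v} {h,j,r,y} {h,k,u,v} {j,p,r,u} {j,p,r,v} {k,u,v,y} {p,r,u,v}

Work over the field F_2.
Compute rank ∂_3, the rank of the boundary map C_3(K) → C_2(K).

n_0=9 n_1=35 n_2=46 n_3=13  [Z2]
∂1: piv[fh,fj,fk,fp,fr,fu,fv,fy] rk=8  ker:hj,hk,hp,hr,hu,hv,hy,jk,jp,jr,ju,jv,jy,kp,kr,ku,kv,ky,pr,pu,pv,ru,rv,ry,uv,uy,vy
∂2: piv[fhj,fhp,fhr,fhu,fhv,fhy,fjk,fjp,fjr,fju,fjy,fkp,fkr,fku,fkv,fky,fpr,fpu,fry,fuv,hku,jpv,jru,jrv,krv,kuy,kvy] rk=27  ker:hjr,hjy,hkv,hpu,hry,huv,jkp,jky,jpr,jpu,jry,kpu,kru,kuv,pru,prv,puv,ruv,uvy
∂3: piv[fhjr,fhjy,fhry,fjkp,fjky,fjry,fkuv,hkuv,jpru,jprv,kuvy,pruv] rk=12  ker:hjry
rk∂_3=12

rank∂_3=12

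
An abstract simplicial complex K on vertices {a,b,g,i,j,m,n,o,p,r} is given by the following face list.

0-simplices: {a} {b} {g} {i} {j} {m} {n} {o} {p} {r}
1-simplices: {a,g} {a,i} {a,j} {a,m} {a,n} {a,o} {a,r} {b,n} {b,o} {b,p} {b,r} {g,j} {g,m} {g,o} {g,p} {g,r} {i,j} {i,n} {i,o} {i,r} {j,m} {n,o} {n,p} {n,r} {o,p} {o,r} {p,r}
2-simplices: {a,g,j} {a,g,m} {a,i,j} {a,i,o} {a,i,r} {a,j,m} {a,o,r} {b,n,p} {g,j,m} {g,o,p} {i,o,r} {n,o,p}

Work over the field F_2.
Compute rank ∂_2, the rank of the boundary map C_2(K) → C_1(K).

n_0=10 n_1=27 n_2=12  [Z2]
∂1: piv[ag,ai,aj,am,an,ao,ar,bn,bp] rk=9  ker:bo,br,gj,gm,go,gp,gr,ij,in,io,ir,jm,no,np,nr,op,or,pr
∂2: piv[agj,agm,aij,aio,air,ajm,aor,bnp,gop,nop] rk=10  ker:gjm,ior
rk∂_2=10

rank∂_2=10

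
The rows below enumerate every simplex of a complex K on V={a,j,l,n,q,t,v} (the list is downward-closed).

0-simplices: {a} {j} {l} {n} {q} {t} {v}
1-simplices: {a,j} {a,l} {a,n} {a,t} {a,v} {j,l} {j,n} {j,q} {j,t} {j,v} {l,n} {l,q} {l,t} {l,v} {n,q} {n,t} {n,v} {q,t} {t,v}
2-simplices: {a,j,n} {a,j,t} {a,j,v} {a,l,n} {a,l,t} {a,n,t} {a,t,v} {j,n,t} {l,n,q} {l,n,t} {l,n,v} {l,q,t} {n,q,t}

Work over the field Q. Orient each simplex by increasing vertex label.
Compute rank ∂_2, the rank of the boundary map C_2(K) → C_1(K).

n_0=7 n_1=19 n_2=13  [Q]
∂1: piv[aj,al,an,at,av,jq] rk=6  ker:jl,jn,jt,jv,ln,lq,lt,lv,nq,nt,nv,qt,tv
∂2: piv[ajn,ajt,ajv,aln,alt,ant,atv,lnq,lnv,lqt] rk=10  ker:jnt,lnt,nqt
rk∂_2=10

rank∂_2=10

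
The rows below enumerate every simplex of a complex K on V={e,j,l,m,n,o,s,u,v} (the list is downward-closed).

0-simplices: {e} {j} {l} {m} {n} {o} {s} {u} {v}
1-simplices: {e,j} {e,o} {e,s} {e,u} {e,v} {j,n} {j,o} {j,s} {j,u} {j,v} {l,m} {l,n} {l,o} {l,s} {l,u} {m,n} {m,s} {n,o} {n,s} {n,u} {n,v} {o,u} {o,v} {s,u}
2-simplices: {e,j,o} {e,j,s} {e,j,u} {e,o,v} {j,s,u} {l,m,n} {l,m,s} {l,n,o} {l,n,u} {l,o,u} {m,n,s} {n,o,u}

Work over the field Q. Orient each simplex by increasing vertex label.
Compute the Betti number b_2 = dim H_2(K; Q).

b_2=1

n_0=9 n_1=24 n_2=12  [Q]
∂1: piv[ej,eo,es,eu,ev,jn,lm,ln] rk=8  ker:jo,js,ju,jv,lo,ls,lu,mn,ms,no,ns,nu,nv,ou,ov,su
∂2: piv[ejo,ejs,eju,eov,jsu,lmn,lms,lno,lnu,lou,mns] rk=11  ker:nou
b_2=(12−11)−0=1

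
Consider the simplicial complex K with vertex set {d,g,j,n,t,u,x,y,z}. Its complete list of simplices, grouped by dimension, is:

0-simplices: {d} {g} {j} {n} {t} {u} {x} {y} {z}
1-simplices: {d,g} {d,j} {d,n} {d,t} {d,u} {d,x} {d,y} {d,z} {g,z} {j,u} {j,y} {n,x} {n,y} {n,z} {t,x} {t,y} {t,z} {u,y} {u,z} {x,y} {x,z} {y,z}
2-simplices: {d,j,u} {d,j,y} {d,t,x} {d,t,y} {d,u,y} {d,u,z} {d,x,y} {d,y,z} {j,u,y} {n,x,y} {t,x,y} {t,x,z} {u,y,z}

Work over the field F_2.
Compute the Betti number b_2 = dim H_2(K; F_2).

b_2=3

n_0=9 n_1=22 n_2=13  [Z2]
∂1: piv[dg,dj,dn,dt,du,dx,dy,dz] rk=8  ker:gz,ju,jy,nx,ny,nz,tx,ty,tz,uy,uz,xy,xz,yz
∂2: piv[dju,djy,dtx,dty,duy,duz,dxy,dyz,nxy,txz] rk=10  ker:juy,txy,uyz
b_2=(13−10)−0=3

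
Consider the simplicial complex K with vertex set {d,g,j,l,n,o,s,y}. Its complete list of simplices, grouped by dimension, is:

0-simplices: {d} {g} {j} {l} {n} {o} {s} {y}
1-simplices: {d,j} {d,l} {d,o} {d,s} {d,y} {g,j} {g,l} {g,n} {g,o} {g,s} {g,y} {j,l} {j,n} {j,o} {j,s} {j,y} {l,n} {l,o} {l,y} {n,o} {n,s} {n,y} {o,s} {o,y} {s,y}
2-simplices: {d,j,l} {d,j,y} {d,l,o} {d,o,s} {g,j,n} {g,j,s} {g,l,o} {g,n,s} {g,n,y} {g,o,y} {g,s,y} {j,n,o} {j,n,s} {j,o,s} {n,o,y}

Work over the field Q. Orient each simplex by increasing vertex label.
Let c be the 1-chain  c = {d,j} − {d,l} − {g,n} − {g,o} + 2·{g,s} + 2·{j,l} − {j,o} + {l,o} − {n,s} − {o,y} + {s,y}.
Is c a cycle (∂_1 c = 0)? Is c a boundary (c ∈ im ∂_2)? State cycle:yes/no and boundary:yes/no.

cycle:yes boundary:no

n_0=8 n_1=25 n_2=15  [Q]
∂1: piv[dj,dl,do,ds,dy,gj,gn] rk=7  ker:gl,go,gs,gy,jl,jn,jo,js,jy,ln,lo,ly,no,ns,ny,os,oy,sy
∂2: piv[djl,djy,dlo,dos,gjn,gjs,glo,gns,gny,goy,gsy,jno,jos,noy] rk=14  ker:jns
∂1c = 0
c vs im∂2: residual ≠ 0 ⇒ not boundary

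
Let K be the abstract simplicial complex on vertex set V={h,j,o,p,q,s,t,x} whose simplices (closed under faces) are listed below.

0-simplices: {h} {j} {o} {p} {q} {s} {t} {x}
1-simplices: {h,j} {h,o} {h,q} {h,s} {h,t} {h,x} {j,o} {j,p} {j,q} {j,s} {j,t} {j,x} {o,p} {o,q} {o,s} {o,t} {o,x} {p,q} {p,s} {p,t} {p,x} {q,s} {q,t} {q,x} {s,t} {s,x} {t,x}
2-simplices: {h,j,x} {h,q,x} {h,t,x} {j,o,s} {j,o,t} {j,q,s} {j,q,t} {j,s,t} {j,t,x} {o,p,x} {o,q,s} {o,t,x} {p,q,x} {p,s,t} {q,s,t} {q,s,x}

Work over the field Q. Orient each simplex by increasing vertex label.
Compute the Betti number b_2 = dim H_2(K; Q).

b_2=1

n_0=8 n_1=27 n_2=16  [Q]
∂1: piv[hj,ho,hq,hs,ht,hx,jp] rk=7  ker:jo,jq,js,jt,jx,op,oq,os,ot,ox,pq,ps,pt,px,qs,qt,qx,st,sx,tx
∂2: piv[hjx,hqx,htx,jos,jot,jqs,jqt,jst,jtx,opx,oqs,otx,pqx,pst,qsx] rk=15  ker:qst
b_2=(16−15)−0=1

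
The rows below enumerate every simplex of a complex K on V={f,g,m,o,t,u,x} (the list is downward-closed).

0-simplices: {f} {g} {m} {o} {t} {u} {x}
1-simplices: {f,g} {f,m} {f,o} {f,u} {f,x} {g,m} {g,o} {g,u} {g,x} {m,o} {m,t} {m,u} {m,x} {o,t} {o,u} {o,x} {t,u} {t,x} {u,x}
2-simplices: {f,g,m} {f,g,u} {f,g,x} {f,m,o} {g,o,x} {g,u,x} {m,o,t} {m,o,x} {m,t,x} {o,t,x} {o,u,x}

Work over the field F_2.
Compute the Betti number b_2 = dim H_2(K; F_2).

b_2=1

n_0=7 n_1=19 n_2=11  [Z2]
∂1: piv[fg,fm,fo,fu,fx,mt] rk=6  ker:gm,go,gu,gx,mo,mu,mx,ot,ou,ox,tu,tx,ux
∂2: piv[fgm,fgu,fgx,fmo,gox,gux,mot,mox,mtx,oux] rk=10  ker:otx
b_2=(11−10)−0=1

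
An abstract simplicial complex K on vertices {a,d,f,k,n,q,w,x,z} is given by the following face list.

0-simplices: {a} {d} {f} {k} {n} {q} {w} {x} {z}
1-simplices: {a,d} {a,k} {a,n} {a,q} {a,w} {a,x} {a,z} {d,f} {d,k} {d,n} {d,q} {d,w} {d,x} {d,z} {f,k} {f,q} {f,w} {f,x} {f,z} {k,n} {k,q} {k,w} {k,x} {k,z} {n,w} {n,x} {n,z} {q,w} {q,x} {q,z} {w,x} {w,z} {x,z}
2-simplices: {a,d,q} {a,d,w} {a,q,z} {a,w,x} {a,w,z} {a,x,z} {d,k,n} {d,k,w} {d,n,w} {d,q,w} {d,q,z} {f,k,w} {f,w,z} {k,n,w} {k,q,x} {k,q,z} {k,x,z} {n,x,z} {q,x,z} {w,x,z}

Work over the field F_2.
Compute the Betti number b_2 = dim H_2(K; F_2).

n_0=9 n_1=33 n_2=20  [Z2]
∂1: piv[ad,ak,an,aq,aw,ax,az,df] rk=8  ker:dk,dn,dq,dw,dx,dz,fk,fq,fw,fx,fz,kn,kq,kw,kx,kz,nw,nx,nz,qw,qx,qz,wx,wz,xz
∂2: piv[adq,adw,aqz,awx,awz,axz,dkn,dkw,dnw,dqw,dqz,fkw,fwz,kqx,kqz,kxz,nxz] rk=17  ker:knw,qxz,wxz
b_2=(20−17)−0=3

b_2=3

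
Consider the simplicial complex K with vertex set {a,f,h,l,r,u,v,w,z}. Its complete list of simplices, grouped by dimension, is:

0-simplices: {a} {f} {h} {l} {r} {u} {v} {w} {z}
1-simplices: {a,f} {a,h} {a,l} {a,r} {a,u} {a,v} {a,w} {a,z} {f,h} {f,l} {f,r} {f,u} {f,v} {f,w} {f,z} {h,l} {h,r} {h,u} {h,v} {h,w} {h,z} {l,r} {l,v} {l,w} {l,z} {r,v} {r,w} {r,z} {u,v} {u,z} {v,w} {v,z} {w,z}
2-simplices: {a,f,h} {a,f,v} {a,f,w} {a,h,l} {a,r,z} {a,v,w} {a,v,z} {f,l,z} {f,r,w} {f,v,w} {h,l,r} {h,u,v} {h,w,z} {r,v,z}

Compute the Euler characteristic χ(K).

n_0=9 n_1=33 n_2=14
χ=+9−33+14=-10

χ(K)=-10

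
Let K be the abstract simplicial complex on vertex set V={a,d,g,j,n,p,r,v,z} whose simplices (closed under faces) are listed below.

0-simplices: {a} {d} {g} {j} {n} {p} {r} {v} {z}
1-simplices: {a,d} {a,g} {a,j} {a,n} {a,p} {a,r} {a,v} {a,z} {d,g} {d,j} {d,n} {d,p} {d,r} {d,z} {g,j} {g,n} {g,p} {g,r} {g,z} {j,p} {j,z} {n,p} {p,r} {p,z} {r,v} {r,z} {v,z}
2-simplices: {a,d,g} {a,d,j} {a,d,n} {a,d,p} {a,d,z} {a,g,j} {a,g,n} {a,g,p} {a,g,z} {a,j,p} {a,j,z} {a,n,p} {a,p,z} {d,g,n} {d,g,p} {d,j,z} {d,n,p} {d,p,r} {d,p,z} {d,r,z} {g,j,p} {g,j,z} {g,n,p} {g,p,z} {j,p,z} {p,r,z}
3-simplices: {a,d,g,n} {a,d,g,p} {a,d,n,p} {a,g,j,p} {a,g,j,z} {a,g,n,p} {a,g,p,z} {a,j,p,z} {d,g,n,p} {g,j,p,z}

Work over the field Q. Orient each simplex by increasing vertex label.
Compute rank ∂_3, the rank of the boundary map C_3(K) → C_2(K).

n_0=9 n_1=27 n_2=26 n_3=10  [Q]
∂1: piv[ad,ag,aj,an,ap,ar,av,az] rk=8  ker:dg,dj,dn,dp,dr,dz,gj,gn,gp,gr,gz,jp,jz,np,pr,pz,rv,rz,vz
∂2: piv[adg,adj,adn,adp,adz,agj,agn,agp,agz,ajp,ajz,anp,apz,dpr,drz] rk=15  ker:dgn,dgp,djz,dnp,dpz,gjp,gjz,gnp,gpz,jpz,prz
∂3: piv[adgn,adgp,adnp,agjp,agjz,agnp,agpz,ajpz] rk=8  ker:dgnp,gjpz
rk∂_3=8

rank∂_3=8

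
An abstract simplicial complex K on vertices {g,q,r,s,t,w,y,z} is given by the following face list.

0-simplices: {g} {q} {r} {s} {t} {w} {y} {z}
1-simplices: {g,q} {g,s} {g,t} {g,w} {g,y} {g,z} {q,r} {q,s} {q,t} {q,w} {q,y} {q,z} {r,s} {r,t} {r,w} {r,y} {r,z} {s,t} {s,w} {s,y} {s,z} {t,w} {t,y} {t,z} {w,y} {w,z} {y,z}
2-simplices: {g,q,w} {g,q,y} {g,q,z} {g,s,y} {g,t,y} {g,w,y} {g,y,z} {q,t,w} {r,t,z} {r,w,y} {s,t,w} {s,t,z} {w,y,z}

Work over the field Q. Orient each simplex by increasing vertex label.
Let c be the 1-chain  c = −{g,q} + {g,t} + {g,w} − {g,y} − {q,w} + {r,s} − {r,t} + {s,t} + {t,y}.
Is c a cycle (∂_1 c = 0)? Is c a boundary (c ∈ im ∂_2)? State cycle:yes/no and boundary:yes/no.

cycle:yes boundary:no

n_0=8 n_1=27 n_2=13  [Q]
∂1: piv[gq,gs,gt,gw,gy,gz,qr] rk=7  ker:qs,qt,qw,qy,qz,rs,rt,rw,ry,rz,st,sw,sy,sz,tw,ty,tz,wy,wz,yz
∂2: piv[gqw,gqy,gqz,gsy,gty,gwy,gyz,qtw,rtz,rwy,stw,stz,wyz] rk=13
∂1c = 0
c vs im∂2: residual ≠ 0 ⇒ not boundary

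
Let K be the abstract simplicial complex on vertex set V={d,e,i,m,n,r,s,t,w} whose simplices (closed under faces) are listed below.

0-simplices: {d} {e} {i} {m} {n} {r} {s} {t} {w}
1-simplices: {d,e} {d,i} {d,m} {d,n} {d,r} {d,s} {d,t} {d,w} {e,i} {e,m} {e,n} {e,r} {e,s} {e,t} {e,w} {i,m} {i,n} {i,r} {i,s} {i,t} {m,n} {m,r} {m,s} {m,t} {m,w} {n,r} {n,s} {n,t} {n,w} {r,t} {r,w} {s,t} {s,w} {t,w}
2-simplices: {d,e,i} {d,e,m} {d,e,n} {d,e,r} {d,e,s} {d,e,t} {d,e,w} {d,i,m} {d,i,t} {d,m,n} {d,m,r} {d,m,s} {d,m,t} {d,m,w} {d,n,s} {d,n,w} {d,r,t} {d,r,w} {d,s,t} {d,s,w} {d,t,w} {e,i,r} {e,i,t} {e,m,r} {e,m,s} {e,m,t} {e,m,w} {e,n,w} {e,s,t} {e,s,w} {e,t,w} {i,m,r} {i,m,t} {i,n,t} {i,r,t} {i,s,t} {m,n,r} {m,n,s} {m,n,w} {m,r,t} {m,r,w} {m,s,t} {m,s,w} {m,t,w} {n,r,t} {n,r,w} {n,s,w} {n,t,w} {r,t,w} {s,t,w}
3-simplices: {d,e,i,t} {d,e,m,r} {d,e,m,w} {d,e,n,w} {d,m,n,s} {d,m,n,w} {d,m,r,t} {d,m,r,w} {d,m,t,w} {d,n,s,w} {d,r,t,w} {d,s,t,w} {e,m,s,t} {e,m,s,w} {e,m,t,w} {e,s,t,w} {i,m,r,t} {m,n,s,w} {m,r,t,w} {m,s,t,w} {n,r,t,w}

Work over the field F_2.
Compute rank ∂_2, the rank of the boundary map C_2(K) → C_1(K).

rank∂_2=26

n_0=9 n_1=34 n_2=50 n_3=21  [Z2]
∂1: piv[de,di,dm,dn,dr,ds,dt,dw] rk=8  ker:ei,em,en,er,es,et,ew,im,in,ir,is,it,mn,mr,ms,mt,mw,nr,ns,nt,nw,rt,rw,st,sw,tw
∂2: piv[dei,dem,den,der,des,det,dew,dim,dit,dmn,dmr,dms,dmt,dmw,dns,dnw,drt,drw,dst,dsw,dtw,eir,int,ist,mnr,nrt] rk=26  ker:eit,emr,ems,emt,emw,enw,est,esw,etw,imr,imt,irt,mns,mnw,mrt,mrw,mst,msw,mtw,nrw,nsw,ntw,rtw,stw
∂3: piv[deit,demr,demw,denw,dmns,dmnw,dmrt,dmrw,dmtw,dnsw,drtw,dstw,emst,emsw,emtw,estw,imrt,mnsw,nrtw] rk=19  ker:mrtw,mstw
rk∂_2=26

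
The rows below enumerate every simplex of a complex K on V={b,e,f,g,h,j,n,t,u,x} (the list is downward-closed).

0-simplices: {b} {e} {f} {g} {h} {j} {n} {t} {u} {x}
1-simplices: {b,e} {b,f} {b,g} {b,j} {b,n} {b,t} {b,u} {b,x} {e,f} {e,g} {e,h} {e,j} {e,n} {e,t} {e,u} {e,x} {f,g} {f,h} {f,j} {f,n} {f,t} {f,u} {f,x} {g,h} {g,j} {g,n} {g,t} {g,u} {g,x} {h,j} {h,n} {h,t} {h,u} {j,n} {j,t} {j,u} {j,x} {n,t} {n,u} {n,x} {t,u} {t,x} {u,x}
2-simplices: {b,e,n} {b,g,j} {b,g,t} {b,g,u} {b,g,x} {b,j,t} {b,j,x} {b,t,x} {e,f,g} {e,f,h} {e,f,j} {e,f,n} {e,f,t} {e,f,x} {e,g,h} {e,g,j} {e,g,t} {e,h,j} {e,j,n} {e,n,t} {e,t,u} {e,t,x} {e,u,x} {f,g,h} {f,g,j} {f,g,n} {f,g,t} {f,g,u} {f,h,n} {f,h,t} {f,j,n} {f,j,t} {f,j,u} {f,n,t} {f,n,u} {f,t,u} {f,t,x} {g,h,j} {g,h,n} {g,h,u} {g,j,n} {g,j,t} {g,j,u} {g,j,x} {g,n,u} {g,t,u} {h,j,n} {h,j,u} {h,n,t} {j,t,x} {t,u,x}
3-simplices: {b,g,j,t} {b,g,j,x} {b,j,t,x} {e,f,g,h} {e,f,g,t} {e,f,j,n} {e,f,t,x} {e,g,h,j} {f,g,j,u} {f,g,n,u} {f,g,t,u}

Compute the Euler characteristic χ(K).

χ(K)=7

n_0=10 n_1=43 n_2=51 n_3=11
χ=+10−43+51−11=7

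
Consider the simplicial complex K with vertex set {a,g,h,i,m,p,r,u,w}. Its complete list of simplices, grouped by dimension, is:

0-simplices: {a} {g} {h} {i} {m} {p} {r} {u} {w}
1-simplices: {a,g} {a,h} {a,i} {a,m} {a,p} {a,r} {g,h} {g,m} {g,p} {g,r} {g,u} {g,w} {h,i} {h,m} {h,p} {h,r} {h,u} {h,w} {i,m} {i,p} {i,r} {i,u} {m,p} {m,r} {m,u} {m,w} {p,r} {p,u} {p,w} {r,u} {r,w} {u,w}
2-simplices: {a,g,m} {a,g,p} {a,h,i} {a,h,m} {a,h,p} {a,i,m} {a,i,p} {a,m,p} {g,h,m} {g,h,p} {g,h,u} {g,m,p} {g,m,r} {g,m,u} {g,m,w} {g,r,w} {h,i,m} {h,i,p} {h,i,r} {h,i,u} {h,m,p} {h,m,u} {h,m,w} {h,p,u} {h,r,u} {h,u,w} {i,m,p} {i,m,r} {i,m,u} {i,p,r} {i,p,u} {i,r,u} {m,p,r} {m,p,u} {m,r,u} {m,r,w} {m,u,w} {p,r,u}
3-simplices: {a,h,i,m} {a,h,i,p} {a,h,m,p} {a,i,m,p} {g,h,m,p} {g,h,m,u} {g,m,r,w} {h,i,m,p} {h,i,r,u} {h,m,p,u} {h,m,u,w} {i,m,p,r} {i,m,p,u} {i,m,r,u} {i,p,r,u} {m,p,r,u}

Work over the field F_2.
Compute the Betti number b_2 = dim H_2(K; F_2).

n_0=9 n_1=32 n_2=38 n_3=16  [Z2]
∂1: piv[ag,ah,ai,am,ap,ar,gu,gw] rk=8  ker:gh,gm,gp,gr,hi,hm,hp,hr,hu,hw,im,ip,ir,iu,mp,mr,mu,mw,pr,pu,pw,ru,rw,uw
∂2: piv[agm,agp,ahi,ahm,ahp,aim,aip,amp,ghm,ghu,gmr,gmu,gmw,grw,hir,hiu,hmw,hpu,hru,huw,imr,ipr] rk=22  ker:ghp,gmp,him,hip,hmp,hmu,imp,imu,ipu,iru,mpr,mpu,mru,mrw,muw,pru
∂3: piv[ahim,ahip,ahmp,aimp,ghmp,ghmu,gmrw,hiru,hmpu,hmuw,impr,impu,imru,ipru] rk=14  ker:himp,mpru
b_2=(38−22)−14=2

b_2=2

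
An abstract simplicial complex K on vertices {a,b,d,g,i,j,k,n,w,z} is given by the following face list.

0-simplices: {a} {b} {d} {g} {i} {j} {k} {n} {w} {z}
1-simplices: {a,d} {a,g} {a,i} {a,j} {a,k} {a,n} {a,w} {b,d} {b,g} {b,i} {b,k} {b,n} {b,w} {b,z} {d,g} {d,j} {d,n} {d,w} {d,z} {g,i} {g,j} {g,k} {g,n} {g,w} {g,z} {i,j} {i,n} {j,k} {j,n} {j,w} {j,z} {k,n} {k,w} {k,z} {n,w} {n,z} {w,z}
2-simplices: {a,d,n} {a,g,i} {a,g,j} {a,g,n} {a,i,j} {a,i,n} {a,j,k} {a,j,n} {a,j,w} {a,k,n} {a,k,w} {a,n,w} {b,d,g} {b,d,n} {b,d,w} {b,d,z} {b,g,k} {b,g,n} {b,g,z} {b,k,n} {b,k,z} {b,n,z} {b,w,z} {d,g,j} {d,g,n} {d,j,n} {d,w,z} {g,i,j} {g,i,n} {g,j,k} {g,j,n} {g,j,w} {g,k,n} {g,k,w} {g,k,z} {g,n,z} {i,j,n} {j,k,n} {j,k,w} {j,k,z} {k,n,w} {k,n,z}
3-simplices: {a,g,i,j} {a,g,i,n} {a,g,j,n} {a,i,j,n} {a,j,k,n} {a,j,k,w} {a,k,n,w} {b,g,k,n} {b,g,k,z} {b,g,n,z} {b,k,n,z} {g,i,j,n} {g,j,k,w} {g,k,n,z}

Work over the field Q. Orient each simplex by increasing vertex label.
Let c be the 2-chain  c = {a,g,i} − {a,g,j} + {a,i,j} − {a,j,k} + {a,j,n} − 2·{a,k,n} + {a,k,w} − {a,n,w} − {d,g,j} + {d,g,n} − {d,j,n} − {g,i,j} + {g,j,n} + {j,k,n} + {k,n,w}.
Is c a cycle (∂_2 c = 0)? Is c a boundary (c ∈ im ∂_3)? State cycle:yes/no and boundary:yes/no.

cycle:yes boundary:no

n_0=10 n_1=37 n_2=42 n_3=14  [Q]
∂1: piv[ad,ag,ai,aj,ak,an,aw,bd,bz] rk=9  ker:bg,bi,bk,bn,bw,dg,dj,dn,dw,dz,gi,gj,gk,gn,gw,gz,ij,in,jk,jn,jw,jz,kn,kw,kz,nw,nz,wz
∂2: piv[adn,agi,agj,agn,aij,ain,ajk,ajn,ajw,akn,akw,anw,bdg,bdn,bdw,bdz,bgk,bgn,bgz,bkn,bkz,bnz,bwz,dgj,gjw,jkz] rk=26  ker:dgn,djn,dwz,gij,gin,gjk,gjn,gkn,gkw,gkz,gnz,ijn,jkn,jkw,knw,knz
∂3: piv[agij,agin,agjn,aijn,ajkn,ajkw,aknw,bgkn,bgkz,bgnz,bknz,gjkw] rk=12  ker:gijn,gknz
∂2c = 0
c vs im∂3: residual ≠ 0 ⇒ not boundary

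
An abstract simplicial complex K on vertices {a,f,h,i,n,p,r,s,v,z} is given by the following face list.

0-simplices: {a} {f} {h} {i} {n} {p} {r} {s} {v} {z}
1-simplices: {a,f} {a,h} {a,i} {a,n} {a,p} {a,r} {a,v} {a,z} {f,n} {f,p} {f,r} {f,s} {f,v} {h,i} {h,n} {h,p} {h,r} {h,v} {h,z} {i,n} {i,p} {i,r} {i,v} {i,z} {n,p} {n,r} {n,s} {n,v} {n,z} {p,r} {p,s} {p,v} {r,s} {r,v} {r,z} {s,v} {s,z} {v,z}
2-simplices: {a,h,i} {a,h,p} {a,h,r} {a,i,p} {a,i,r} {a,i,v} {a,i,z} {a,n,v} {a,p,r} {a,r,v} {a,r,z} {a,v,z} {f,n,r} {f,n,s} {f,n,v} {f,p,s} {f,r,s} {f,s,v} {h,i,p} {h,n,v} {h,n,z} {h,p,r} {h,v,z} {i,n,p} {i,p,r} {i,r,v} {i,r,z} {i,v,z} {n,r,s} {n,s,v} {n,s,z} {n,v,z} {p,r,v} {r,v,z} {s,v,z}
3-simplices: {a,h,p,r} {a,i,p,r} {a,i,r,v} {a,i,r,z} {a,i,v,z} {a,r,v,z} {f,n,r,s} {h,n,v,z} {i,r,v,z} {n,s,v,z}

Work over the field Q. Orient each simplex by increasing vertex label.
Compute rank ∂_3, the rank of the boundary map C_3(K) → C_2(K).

rank∂_3=9

n_0=10 n_1=38 n_2=35 n_3=10  [Q]
∂1: piv[af,ah,ai,an,ap,ar,av,az,fs] rk=9  ker:fn,fp,fr,fv,hi,hn,hp,hr,hv,hz,in,ip,ir,iv,iz,np,nr,ns,nv,nz,pr,ps,pv,rs,rv,rz,sv,sz,vz
∂2: piv[ahi,ahp,ahr,aip,air,aiv,aiz,anv,apr,arv,arz,avz,fnr,fns,fnv,fps,frs,fsv,hnv,hnz,hvz,inp,nsz,prv] rk=24  ker:hip,hpr,ipr,irv,irz,ivz,nrs,nsv,nvz,rvz,svz
∂3: piv[ahpr,aipr,airv,airz,aivz,arvz,fnrs,hnvz,nsvz] rk=9  ker:irvz
rk∂_3=9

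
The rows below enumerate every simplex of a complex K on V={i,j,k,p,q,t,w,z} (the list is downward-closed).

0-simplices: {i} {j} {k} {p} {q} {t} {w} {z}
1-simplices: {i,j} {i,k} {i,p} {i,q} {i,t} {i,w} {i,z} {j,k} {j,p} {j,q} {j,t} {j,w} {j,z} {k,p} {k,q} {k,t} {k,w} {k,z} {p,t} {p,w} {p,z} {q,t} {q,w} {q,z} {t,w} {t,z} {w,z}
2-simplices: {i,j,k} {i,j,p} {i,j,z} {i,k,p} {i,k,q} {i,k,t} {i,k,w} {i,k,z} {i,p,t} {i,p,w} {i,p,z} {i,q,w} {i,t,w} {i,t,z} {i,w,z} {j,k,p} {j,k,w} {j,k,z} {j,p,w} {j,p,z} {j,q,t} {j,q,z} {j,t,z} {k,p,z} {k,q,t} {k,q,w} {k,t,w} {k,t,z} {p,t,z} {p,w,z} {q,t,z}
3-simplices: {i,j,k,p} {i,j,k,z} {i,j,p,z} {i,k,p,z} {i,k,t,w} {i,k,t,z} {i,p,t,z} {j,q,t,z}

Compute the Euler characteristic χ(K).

n_0=8 n_1=27 n_2=31 n_3=8
χ=+8−27+31−8=4

χ(K)=4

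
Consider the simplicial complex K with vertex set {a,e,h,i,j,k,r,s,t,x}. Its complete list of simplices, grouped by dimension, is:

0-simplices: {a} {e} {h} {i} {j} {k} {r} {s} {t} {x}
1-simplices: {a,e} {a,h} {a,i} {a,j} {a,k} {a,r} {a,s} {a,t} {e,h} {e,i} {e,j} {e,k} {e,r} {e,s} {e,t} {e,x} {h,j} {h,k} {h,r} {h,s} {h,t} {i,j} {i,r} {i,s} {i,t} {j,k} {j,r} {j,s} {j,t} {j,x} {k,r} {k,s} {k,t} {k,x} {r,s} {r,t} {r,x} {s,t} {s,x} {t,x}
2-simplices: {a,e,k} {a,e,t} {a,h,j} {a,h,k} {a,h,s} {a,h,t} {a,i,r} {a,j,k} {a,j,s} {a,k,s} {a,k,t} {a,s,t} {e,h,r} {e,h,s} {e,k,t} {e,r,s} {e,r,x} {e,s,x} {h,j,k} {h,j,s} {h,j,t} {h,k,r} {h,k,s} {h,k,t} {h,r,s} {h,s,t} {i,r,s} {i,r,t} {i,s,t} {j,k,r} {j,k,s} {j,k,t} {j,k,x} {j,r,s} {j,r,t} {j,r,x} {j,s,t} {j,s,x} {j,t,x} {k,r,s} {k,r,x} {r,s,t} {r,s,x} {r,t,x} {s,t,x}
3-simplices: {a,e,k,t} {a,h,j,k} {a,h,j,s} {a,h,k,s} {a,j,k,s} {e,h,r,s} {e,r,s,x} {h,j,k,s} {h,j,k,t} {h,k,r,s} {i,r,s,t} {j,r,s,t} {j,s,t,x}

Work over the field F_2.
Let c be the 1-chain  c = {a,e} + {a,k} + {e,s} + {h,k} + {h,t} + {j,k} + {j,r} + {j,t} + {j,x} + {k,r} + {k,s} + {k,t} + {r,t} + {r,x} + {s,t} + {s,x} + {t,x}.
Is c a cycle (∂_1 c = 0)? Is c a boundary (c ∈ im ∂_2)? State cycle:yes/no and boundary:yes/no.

n_0=10 n_1=40 n_2=45 n_3=13  [Z2]
∂1: piv[ae,ah,ai,aj,ak,ar,as,at,ex] rk=9  ker:eh,ei,ej,ek,er,es,et,hj,hk,hr,hs,ht,ij,ir,is,it,jk,jr,js,jt,jx,kr,ks,kt,kx,rs,rt,rx,st,sx,tx
∂2: piv[aek,aet,ahj,ahk,ahs,aht,air,ajk,ajs,aks,akt,ast,ehr,ehs,ers,erx,esx,hjt,hkr,irs,irt,ist,jkr,jkx,jrx,jtx] rk=26  ker:ekt,hjk,hjs,hks,hkt,hrs,hst,jks,jkt,jrs,jrt,jst,jsx,krs,krx,rst,rsx,rtx,stx
∂3: piv[aekt,ahjk,ahjs,ahks,ajks,ehrs,ersx,hjkt,hkrs,irst,jrst,jstx] rk=12  ker:hjks
∂1c = 0
c vs im∂2: residual ≠ 0 ⇒ not boundary

cycle:yes boundary:no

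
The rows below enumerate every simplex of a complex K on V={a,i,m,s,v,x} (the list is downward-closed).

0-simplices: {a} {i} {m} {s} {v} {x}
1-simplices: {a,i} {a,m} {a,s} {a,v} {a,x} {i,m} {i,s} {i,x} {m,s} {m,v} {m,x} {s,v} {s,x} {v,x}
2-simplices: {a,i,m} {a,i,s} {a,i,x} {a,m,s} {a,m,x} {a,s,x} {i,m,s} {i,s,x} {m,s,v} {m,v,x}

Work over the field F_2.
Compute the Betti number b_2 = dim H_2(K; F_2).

b_2=2

n_0=6 n_1=14 n_2=10  [Z2]
∂1: piv[ai,am,as,av,ax] rk=5  ker:im,is,ix,ms,mv,mx,sv,sx,vx
∂2: piv[aim,ais,aix,ams,amx,asx,msv,mvx] rk=8  ker:ims,isx
b_2=(10−8)−0=2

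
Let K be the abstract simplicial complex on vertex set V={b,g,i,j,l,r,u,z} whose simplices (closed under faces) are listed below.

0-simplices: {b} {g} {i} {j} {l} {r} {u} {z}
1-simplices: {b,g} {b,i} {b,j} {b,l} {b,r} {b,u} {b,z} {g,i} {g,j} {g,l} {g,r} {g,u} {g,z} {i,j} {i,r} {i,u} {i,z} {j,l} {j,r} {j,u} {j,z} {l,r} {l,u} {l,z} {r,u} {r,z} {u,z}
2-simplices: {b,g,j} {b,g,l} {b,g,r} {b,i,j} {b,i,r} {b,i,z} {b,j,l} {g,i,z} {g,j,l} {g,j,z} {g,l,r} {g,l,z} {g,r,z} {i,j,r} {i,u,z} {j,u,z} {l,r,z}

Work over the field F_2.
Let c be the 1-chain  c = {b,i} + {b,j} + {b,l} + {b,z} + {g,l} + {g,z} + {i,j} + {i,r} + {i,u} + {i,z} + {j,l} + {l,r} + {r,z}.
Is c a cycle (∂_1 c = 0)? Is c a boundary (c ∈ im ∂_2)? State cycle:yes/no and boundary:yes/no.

cycle:no boundary:no

n_0=8 n_1=27 n_2=17  [Z2]
∂1: piv[bg,bi,bj,bl,br,bu,bz] rk=7  ker:gi,gj,gl,gr,gu,gz,ij,ir,iu,iz,jl,jr,ju,jz,lr,lu,lz,ru,rz,uz
∂2: piv[bgj,bgl,bgr,bij,bir,biz,bjl,giz,gjz,glr,glz,grz,ijr,iuz,juz] rk=15  ker:gjl,lrz
∂1c = {i} + {j} + {r} + {u}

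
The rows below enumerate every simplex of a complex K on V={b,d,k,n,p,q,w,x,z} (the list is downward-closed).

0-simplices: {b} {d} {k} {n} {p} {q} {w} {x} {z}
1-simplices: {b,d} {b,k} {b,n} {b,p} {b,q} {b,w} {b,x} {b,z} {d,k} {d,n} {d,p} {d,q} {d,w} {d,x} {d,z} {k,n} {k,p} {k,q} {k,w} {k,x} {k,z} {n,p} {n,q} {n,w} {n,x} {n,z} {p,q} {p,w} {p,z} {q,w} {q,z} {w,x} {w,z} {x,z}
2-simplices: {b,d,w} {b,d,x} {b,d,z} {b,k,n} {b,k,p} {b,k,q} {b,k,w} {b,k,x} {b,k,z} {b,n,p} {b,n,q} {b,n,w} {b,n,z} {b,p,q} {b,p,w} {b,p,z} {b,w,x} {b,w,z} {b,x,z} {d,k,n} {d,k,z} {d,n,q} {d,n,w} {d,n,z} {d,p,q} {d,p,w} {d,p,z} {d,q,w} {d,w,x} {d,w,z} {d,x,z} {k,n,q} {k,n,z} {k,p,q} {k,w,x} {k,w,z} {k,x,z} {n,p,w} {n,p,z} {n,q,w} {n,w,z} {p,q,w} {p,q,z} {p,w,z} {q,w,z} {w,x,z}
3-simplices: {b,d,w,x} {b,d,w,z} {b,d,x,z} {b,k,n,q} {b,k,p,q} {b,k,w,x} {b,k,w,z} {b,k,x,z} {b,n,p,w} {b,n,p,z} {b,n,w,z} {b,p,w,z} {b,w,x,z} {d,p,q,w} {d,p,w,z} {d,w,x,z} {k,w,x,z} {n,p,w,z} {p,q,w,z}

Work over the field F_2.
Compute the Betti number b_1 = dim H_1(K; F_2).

n_0=9 n_1=34 n_2=46 n_3=19  [Z2]
∂1: piv[bd,bk,bn,bp,bq,bw,bx,bz] rk=8  ker:dk,dn,dp,dq,dw,dx,dz,kn,kp,kq,kw,kx,kz,np,nq,nw,nx,nz,pq,pw,pz,qw,qz,wx,wz,xz
∂2: piv[bdw,bdx,bdz,bkn,bkp,bkq,bkw,bkx,bkz,bnp,bnq,bnw,bnz,bpq,bpw,bpz,bwx,bwz,bxz,dkn,dkz,dnq,dpq,dqw,pqz] rk=25  ker:dnw,dnz,dpw,dpz,dwx,dwz,dxz,knq,knz,kpq,kwx,kwz,kxz,npw,npz,nqw,nwz,pqw,pwz,qwz,wxz
∂3: piv[bdwx,bdwz,bdxz,bknq,bkpq,bkwx,bkwz,bkxz,bnpw,bnpz,bnwz,bpwz,bwxz,dpqw,dpwz,pqwz] rk=16  ker:dwxz,kwxz,npwz
b_1=(34−8)−25=1

b_1=1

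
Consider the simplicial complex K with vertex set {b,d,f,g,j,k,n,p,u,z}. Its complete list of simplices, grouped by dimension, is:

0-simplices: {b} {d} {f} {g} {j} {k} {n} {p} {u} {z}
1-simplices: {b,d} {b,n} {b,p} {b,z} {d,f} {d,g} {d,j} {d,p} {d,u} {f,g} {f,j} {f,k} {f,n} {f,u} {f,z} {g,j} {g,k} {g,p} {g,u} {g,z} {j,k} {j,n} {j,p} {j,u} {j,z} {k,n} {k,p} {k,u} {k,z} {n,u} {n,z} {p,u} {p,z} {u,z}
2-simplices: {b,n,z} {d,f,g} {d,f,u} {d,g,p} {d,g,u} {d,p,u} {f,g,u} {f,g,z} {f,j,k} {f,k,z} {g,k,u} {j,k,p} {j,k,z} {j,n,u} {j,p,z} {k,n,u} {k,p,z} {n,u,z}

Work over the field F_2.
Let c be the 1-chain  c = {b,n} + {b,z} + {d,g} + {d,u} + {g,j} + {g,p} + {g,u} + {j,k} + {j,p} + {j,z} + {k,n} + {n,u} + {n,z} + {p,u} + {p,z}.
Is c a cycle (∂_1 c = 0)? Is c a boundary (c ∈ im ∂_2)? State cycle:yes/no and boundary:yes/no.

cycle:yes boundary:no

n_0=10 n_1=34 n_2=18  [Z2]
∂1: piv[bd,bn,bp,bz,df,dg,dj,du,fk] rk=9  ker:dp,fg,fj,fn,fu,fz,gj,gk,gp,gu,gz,jk,jn,jp,ju,jz,kn,kp,ku,kz,nu,nz,pu,pz,uz
∂2: piv[bnz,dfg,dfu,dgp,dgu,dpu,fgz,fjk,fkz,gku,jkp,jkz,jnu,jpz,knu,nuz] rk=16  ker:fgu,kpz
∂1c = 0
c vs im∂2: residual ≠ 0 ⇒ not boundary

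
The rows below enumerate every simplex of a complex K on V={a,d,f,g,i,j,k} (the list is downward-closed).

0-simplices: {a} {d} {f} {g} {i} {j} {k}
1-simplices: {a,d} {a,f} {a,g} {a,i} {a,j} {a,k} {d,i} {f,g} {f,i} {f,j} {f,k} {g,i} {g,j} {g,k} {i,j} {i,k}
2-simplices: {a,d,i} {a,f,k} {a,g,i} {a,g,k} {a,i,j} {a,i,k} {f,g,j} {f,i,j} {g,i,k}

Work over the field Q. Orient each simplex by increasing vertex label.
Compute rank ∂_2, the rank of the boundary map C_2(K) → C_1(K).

n_0=7 n_1=16 n_2=9  [Q]
∂1: piv[ad,af,ag,ai,aj,ak] rk=6  ker:di,fg,fi,fj,fk,gi,gj,gk,ij,ik
∂2: piv[adi,afk,agi,agk,aij,aik,fgj,fij] rk=8  ker:gik
rk∂_2=8

rank∂_2=8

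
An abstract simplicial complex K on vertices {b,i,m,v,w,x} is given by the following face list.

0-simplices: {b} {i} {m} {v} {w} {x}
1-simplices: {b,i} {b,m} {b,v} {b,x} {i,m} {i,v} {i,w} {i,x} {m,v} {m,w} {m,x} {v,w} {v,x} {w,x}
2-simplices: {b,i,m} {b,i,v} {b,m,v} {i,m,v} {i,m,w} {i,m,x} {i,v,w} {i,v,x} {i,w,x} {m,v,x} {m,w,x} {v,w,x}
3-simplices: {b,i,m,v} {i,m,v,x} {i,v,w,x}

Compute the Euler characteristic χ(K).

χ(K)=1

n_0=6 n_1=14 n_2=12 n_3=3
χ=+6−14+12−3=1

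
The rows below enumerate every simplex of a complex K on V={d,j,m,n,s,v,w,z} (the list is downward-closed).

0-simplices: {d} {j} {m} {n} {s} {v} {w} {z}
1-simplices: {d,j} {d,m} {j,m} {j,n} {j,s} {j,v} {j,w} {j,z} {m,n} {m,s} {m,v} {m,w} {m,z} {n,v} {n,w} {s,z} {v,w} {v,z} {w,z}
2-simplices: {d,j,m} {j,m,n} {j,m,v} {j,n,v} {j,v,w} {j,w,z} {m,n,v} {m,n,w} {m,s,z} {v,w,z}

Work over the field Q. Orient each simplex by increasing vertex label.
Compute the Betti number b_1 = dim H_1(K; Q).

n_0=8 n_1=19 n_2=10  [Q]
∂1: piv[dj,dm,jn,js,jv,jw,jz] rk=7  ker:jm,mn,ms,mv,mw,mz,nv,nw,sz,vw,vz,wz
∂2: piv[djm,jmn,jmv,jnv,jvw,jwz,mnw,msz,vwz] rk=9  ker:mnv
b_1=(19−7)−9=3

b_1=3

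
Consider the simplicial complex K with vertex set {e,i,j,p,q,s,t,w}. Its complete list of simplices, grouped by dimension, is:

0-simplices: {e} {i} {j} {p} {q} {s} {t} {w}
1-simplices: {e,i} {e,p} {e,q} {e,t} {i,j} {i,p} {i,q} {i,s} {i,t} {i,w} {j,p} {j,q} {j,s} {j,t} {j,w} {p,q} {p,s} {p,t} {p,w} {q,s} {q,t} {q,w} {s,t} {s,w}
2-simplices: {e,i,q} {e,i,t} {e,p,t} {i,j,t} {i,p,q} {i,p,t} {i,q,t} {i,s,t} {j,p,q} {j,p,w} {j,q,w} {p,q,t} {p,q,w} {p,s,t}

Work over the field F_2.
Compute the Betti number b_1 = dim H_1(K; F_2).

b_1=5

n_0=8 n_1=24 n_2=14  [Z2]
∂1: piv[ei,ep,eq,et,ij,is,iw] rk=7  ker:ip,iq,it,jp,jq,js,jt,jw,pq,ps,pt,pw,qs,qt,qw,st,sw
∂2: piv[eiq,eit,ept,ijt,ipq,ipt,iqt,ist,jpq,jpw,jqw,pst] rk=12  ker:pqt,pqw
b_1=(24−7)−12=5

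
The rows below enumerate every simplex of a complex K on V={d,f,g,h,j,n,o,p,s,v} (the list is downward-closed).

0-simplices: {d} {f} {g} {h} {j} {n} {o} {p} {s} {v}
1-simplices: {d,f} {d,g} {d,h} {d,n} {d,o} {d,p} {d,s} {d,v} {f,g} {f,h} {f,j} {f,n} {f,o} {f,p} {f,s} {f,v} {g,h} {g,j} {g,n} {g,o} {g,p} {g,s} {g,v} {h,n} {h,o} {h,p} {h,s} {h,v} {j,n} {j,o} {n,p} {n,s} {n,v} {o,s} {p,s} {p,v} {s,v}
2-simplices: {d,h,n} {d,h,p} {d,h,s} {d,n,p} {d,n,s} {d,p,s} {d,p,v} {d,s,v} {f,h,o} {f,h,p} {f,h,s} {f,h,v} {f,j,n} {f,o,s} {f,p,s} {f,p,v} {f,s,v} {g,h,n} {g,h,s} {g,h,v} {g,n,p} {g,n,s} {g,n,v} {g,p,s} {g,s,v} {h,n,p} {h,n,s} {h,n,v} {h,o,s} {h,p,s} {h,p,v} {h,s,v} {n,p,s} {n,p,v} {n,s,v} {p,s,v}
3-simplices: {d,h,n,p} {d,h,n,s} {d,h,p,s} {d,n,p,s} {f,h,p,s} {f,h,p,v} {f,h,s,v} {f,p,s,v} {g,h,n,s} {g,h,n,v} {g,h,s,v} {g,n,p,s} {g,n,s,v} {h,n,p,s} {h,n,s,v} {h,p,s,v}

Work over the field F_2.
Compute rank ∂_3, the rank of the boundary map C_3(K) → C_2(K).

rank∂_3=13

n_0=10 n_1=37 n_2=36 n_3=16  [Z2]
∂1: piv[df,dg,dh,dn,do,dp,ds,dv,fj] rk=9  ker:fg,fh,fn,fo,fp,fs,fv,gh,gj,gn,go,gp,gs,gv,hn,ho,hp,hs,hv,jn,jo,np,ns,nv,os,ps,pv,sv
∂2: piv[dhn,dhp,dhs,dnp,dns,dps,dpv,dsv,fho,fhp,fhs,fhv,fjn,fos,fpv,ghn,ghs,ghv,gnp,gnv] rk=20  ker:fps,fsv,gns,gps,gsv,hnp,hns,hnv,hos,hps,hpv,hsv,nps,npv,nsv,psv
∂3: piv[dhnp,dhns,dhps,dnps,fhps,fhpv,fhsv,fpsv,ghns,ghnv,ghsv,gnps,gnsv] rk=13  ker:hnps,hnsv,hpsv
rk∂_3=13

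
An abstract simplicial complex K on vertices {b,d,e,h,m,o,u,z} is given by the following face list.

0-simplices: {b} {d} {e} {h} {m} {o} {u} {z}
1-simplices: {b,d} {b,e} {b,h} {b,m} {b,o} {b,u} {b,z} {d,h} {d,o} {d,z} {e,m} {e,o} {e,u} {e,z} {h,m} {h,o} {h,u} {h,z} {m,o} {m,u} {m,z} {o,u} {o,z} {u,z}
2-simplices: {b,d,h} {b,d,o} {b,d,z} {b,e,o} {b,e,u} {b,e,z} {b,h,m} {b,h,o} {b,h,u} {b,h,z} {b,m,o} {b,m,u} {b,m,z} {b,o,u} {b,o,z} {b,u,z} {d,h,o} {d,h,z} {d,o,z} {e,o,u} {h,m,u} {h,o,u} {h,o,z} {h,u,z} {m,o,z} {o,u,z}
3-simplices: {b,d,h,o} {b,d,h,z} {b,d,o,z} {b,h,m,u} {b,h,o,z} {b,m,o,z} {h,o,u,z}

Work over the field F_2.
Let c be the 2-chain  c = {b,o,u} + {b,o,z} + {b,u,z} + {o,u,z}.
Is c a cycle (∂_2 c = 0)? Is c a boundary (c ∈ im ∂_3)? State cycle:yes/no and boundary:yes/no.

n_0=8 n_1=24 n_2=26 n_3=7  [Z2]
∂1: piv[bd,be,bh,bm,bo,bu,bz] rk=7  ker:dh,do,dz,em,eo,eu,ez,hm,ho,hu,hz,mo,mu,mz,ou,oz,uz
∂2: piv[bdh,bdo,bdz,beo,beu,bez,bhm,bho,bhu,bhz,bmo,bmu,bmz,bou,boz,buz] rk=16  ker:dho,dhz,doz,eou,hmu,hou,hoz,huz,moz,ouz
∂3: piv[bdho,bdhz,bdoz,bhmu,bhoz,bmoz,houz] rk=7
∂2c = 0
c vs im∂3: residual ≠ 0 ⇒ not boundary

cycle:yes boundary:no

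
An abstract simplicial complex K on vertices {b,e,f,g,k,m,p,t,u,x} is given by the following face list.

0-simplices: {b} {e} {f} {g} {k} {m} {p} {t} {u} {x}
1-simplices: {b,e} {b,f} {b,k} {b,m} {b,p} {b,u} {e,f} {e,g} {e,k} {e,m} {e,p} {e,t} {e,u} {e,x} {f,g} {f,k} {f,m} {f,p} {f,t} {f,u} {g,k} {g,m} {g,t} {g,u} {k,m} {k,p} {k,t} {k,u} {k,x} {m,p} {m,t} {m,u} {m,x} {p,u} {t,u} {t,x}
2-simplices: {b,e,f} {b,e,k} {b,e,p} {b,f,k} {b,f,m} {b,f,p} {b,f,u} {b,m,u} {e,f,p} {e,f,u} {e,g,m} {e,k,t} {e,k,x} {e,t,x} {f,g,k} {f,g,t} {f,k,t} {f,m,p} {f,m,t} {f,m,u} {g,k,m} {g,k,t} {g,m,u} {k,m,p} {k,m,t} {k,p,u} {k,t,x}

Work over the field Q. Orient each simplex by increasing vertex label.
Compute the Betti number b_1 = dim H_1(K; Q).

n_0=10 n_1=36 n_2=27  [Q]
∂1: piv[be,bf,bk,bm,bp,bu,eg,et,ex] rk=9  ker:ef,ek,em,ep,eu,fg,fk,fm,fp,ft,fu,gk,gm,gt,gu,km,kp,kt,ku,kx,mp,mt,mu,mx,pu,tu,tx
∂2: piv[bef,bek,bep,bfk,bfm,bfp,bfu,bmu,efu,egm,ekt,ekx,etx,fgk,fgt,fkt,fmp,fmt,gkm,gmu,kmp,kmt,kpu] rk=23  ker:efp,fmu,gkt,ktx
b_1=(36−9)−23=4

b_1=4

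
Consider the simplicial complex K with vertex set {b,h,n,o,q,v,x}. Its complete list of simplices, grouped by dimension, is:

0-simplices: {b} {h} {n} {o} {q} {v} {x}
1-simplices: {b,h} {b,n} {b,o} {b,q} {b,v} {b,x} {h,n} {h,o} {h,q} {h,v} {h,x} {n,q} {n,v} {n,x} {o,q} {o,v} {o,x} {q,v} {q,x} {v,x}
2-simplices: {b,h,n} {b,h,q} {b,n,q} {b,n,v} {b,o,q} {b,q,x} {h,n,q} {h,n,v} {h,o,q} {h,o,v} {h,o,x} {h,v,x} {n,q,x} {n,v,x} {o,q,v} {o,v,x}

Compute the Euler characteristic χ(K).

χ(K)=3

n_0=7 n_1=20 n_2=16
χ=+7−20+16=3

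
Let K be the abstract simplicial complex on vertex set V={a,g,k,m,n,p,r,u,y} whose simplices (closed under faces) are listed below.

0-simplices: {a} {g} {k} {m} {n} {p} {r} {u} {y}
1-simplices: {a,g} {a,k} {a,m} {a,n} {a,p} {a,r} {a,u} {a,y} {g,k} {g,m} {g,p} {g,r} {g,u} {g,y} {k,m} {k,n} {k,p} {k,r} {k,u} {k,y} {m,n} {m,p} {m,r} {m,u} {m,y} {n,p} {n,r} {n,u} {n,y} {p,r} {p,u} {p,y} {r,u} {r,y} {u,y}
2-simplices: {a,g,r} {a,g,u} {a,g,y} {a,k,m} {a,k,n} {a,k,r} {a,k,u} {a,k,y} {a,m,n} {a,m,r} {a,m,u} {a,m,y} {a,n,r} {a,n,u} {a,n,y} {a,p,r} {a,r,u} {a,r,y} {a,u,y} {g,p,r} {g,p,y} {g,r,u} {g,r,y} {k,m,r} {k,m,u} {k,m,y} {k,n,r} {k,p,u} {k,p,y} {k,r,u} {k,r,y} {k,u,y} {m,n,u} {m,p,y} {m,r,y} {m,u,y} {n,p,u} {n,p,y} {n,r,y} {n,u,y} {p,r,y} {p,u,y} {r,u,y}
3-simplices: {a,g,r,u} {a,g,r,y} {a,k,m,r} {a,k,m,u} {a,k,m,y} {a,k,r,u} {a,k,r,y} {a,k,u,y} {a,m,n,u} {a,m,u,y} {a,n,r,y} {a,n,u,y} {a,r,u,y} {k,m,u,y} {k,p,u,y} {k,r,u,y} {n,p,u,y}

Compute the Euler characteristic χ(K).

n_0=9 n_1=35 n_2=43 n_3=17
χ=+9−35+43−17=0

χ(K)=0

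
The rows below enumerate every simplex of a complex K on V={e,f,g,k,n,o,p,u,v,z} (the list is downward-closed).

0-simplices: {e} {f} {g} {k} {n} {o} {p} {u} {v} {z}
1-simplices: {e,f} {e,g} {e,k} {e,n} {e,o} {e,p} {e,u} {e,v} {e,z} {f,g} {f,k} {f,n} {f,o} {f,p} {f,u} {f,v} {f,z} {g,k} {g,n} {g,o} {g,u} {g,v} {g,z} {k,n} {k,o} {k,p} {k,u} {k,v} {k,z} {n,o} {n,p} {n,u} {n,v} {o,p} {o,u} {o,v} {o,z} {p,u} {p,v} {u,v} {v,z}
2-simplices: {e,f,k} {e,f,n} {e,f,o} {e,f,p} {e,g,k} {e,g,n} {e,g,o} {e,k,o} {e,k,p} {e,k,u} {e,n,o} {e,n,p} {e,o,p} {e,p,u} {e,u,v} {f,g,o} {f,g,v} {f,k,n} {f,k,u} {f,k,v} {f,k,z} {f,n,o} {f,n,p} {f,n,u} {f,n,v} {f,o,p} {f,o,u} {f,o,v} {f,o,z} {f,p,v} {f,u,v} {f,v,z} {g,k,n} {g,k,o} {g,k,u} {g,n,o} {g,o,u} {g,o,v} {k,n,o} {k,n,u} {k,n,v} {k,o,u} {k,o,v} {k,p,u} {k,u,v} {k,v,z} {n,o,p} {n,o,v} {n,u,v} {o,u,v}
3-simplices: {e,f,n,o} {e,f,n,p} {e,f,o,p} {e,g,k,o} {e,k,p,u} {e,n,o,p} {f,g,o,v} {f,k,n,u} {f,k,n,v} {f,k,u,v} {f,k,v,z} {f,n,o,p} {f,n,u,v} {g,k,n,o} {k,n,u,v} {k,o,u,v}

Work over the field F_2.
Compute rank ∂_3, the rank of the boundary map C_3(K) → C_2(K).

n_0=10 n_1=41 n_2=50 n_3=16  [Z2]
∂1: piv[ef,eg,ek,en,eo,ep,eu,ev,ez] rk=9  ker:fg,fk,fn,fo,fp,fu,fv,fz,gk,gn,go,gu,gv,gz,kn,ko,kp,ku,kv,kz,no,np,nu,nv,op,ou,ov,oz,pu,pv,uv,vz
∂2: piv[efk,efn,efo,efp,egk,egn,ego,eko,ekp,eku,eno,enp,eop,epu,euv,fgo,fgv,fkn,fku,fkv,fkz,fnu,fnv,fou,fov,foz,fpv,fuv,fvz,gku] rk=30  ker:fno,fnp,fop,gkn,gko,gno,gou,gov,kno,knu,knv,kou,kov,kpu,kuv,kvz,nop,nov,nuv,ouv
∂3: piv[efno,efnp,efop,egko,ekpu,enop,fgov,fknu,fknv,fkuv,fkvz,fnuv,gkno,kouv] rk=14  ker:fnop,knuv
rk∂_3=14

rank∂_3=14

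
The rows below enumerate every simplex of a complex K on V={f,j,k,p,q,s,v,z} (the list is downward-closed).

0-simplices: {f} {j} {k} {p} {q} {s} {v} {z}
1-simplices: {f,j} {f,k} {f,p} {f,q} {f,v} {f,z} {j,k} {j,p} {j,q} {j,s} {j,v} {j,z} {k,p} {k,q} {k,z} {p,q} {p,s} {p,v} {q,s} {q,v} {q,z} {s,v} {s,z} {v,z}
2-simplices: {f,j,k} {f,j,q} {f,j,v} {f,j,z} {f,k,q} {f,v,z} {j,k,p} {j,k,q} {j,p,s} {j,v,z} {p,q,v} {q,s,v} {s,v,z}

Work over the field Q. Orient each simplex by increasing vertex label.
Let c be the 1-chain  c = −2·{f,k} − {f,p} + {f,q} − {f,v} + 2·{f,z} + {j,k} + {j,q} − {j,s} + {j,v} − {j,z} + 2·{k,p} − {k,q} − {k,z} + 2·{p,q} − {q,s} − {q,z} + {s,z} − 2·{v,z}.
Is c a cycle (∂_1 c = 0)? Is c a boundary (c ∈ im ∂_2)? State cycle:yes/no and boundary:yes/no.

cycle:no boundary:no

n_0=8 n_1=24 n_2=13  [Q]
∂1: piv[fj,fk,fp,fq,fv,fz,js] rk=7  ker:jk,jp,jq,jv,jz,kp,kq,kz,pq,ps,pv,qs,qv,qz,sv,sz,vz
∂2: piv[fjk,fjq,fjv,fjz,fkq,fvz,jkp,jps,pqv,qsv,svz] rk=11  ker:jkq,jvz
∂1c = {f} − {j} − {k} − {p} + 5·{q} − 3·{s} + 2·{v} − 2·{z}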